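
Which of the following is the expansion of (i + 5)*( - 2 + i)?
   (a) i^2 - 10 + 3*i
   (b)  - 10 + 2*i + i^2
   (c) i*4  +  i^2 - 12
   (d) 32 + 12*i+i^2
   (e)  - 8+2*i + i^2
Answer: a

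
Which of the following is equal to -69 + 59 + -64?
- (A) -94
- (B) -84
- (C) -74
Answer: C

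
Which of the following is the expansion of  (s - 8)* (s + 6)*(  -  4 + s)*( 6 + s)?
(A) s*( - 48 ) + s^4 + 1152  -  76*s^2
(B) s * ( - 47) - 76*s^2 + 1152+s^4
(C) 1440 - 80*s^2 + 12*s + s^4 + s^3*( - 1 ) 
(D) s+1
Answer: A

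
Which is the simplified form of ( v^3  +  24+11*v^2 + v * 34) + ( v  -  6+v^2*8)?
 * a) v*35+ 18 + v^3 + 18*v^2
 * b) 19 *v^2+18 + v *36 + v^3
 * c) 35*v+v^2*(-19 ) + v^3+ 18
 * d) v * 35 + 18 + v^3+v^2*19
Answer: d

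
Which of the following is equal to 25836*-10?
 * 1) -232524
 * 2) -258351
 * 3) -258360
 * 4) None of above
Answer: 3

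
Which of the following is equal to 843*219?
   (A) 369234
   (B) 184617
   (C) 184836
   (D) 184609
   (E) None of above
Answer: B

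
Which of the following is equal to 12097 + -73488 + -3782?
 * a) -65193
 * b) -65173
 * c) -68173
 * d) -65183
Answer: b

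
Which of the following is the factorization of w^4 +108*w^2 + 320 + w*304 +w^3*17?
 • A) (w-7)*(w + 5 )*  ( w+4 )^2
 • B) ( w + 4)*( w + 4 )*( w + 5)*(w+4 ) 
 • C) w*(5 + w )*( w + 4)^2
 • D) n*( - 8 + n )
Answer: B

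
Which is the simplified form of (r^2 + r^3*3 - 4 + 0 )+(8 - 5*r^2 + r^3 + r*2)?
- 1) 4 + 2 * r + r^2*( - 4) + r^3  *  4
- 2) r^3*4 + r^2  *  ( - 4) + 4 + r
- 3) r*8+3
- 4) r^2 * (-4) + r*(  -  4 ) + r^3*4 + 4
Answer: 1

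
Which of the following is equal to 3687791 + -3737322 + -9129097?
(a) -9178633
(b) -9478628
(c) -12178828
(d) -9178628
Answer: d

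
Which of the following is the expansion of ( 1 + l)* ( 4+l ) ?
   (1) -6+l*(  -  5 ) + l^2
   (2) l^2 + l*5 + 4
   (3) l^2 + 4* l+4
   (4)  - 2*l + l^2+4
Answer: 2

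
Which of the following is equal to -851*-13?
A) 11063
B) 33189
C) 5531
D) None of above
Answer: A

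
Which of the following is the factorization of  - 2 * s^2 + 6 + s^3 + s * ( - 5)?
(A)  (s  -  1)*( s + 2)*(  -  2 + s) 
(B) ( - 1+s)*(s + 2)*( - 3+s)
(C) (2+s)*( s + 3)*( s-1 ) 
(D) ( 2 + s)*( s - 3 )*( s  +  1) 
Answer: B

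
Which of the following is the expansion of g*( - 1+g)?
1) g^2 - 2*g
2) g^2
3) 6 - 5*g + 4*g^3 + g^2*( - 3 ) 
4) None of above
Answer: 4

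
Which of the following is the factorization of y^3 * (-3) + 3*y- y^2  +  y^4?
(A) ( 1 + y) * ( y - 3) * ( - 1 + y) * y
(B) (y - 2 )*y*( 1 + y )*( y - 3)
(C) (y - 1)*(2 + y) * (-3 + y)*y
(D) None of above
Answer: A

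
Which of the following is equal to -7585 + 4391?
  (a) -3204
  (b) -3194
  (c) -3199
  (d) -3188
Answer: b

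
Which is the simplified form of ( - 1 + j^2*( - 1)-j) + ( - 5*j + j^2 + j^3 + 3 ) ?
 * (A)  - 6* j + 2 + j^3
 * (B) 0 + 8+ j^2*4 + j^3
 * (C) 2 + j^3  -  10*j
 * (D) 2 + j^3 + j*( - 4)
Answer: A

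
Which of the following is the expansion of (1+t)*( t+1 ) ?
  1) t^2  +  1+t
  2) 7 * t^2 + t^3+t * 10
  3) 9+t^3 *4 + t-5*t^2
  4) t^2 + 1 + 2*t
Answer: 4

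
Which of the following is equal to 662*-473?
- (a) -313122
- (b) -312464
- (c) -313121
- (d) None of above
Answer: d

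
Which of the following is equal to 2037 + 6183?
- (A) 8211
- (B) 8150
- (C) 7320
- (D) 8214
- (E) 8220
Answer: E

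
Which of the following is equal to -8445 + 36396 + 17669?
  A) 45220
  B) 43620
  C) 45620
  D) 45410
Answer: C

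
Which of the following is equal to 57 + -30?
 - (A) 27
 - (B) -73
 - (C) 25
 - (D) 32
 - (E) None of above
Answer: A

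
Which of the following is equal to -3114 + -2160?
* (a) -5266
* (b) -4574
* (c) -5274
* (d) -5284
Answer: c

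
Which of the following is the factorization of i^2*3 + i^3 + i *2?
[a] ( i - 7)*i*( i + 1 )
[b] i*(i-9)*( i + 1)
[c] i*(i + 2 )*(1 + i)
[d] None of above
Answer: c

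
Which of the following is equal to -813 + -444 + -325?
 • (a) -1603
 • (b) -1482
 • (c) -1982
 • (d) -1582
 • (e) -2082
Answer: d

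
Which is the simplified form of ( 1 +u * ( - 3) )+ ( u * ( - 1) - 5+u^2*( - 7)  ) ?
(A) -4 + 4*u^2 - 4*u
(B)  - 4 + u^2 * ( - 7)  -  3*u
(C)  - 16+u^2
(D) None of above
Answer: D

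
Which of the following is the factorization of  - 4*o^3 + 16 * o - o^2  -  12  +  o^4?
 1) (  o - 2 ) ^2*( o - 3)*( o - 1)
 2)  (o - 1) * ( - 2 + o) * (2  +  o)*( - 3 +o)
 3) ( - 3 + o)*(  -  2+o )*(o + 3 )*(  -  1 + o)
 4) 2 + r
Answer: 2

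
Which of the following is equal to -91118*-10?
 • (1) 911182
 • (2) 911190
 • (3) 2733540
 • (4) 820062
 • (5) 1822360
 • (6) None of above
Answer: 6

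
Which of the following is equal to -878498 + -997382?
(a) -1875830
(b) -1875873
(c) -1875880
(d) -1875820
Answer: c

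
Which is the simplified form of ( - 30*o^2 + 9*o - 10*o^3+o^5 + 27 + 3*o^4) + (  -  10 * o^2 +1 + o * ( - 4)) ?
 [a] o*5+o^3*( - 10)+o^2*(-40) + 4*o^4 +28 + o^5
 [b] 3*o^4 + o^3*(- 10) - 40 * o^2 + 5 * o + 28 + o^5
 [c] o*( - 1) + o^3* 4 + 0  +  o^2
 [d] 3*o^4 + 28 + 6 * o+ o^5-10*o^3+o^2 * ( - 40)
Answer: b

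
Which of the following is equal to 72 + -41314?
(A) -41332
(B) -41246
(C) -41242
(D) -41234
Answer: C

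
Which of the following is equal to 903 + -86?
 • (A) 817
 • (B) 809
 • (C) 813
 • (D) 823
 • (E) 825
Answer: A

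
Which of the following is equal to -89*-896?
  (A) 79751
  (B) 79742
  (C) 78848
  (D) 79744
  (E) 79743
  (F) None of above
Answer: D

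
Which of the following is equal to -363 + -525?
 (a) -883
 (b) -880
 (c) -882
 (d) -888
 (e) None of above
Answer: d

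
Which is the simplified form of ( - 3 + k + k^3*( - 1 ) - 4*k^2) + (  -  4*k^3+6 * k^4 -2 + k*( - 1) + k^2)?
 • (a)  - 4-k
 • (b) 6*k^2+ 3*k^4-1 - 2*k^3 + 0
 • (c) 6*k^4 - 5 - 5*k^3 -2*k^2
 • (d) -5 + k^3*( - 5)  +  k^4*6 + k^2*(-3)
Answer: d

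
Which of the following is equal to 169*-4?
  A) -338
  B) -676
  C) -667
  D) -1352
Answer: B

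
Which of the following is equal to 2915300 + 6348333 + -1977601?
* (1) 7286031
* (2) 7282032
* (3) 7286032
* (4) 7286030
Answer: 3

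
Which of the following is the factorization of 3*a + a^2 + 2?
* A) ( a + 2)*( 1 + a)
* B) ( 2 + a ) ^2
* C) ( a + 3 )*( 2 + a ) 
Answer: A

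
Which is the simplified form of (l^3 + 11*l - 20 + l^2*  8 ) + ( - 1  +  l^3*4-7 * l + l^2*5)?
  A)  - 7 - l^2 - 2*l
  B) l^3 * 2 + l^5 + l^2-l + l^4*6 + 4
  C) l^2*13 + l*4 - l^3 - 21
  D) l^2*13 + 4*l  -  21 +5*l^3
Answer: D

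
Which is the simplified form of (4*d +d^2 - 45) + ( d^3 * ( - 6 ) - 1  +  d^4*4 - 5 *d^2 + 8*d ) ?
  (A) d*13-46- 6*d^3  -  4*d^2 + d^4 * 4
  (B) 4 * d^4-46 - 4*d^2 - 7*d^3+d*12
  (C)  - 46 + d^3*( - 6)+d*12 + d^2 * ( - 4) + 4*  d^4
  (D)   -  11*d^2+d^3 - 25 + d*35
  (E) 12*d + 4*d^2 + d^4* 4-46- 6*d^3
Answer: C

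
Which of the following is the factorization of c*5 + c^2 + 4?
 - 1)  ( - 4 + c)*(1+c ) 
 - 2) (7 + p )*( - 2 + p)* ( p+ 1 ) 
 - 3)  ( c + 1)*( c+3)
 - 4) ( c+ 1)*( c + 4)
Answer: 4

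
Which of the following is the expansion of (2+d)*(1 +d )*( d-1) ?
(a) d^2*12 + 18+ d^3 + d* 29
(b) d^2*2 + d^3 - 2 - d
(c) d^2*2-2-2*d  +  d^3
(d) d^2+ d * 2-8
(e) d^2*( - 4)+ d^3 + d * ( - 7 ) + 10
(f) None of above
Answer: b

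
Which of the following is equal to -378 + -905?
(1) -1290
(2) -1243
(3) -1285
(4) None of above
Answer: 4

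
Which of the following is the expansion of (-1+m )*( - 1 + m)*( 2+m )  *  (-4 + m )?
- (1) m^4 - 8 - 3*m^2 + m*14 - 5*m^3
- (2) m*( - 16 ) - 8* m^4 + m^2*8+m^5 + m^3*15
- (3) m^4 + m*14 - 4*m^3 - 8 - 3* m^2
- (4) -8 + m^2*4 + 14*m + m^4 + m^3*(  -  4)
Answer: 3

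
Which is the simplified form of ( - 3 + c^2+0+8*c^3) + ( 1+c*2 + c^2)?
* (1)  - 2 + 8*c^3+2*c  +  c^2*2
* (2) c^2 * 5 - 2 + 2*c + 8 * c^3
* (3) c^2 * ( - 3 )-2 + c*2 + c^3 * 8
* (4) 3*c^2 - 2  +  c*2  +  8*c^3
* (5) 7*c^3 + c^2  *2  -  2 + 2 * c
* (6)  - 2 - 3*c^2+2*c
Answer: 1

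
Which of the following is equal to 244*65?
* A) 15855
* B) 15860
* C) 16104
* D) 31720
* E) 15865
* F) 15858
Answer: B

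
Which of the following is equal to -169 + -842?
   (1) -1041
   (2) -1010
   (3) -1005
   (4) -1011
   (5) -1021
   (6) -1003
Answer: 4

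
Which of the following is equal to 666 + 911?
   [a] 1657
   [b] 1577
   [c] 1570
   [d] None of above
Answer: b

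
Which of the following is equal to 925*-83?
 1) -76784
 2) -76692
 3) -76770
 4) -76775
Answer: 4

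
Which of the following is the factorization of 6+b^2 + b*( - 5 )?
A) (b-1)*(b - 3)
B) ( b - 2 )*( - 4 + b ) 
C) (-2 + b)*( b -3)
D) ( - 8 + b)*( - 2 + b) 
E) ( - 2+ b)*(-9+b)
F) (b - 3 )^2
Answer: C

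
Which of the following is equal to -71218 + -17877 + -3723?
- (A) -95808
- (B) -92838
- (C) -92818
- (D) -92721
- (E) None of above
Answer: C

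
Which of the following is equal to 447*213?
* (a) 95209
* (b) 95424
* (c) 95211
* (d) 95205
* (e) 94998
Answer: c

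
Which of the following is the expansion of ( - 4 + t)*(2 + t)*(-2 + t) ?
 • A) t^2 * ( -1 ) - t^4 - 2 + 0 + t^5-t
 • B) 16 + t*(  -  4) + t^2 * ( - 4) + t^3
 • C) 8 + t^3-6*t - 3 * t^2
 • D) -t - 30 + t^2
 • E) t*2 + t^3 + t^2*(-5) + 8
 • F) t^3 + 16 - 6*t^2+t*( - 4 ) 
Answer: B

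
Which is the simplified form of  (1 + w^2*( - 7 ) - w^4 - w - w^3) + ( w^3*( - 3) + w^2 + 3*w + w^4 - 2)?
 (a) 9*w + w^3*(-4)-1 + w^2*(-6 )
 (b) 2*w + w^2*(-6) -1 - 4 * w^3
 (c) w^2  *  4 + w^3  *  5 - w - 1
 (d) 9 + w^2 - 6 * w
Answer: b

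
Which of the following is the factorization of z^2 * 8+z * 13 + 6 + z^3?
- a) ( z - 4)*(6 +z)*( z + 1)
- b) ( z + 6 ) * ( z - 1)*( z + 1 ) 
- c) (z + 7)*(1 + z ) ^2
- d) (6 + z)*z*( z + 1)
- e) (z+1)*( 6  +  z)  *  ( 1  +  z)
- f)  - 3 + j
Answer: e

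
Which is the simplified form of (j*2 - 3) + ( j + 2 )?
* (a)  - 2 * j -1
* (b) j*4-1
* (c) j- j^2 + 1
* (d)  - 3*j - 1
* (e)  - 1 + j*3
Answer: e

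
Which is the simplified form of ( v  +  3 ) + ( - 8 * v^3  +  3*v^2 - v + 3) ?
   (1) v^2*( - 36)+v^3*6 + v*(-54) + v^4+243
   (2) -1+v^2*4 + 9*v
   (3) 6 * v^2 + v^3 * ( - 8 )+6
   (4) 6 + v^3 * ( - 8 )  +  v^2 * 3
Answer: 4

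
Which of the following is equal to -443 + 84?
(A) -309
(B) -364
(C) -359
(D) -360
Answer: C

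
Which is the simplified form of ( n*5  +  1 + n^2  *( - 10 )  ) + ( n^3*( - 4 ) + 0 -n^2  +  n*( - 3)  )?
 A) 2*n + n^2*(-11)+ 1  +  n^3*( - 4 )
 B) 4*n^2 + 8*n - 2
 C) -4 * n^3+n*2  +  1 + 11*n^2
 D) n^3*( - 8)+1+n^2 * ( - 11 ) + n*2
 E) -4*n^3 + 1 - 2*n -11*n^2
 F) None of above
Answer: A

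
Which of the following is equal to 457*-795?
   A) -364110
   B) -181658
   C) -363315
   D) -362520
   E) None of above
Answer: C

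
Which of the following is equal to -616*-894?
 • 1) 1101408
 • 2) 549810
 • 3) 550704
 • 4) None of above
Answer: 3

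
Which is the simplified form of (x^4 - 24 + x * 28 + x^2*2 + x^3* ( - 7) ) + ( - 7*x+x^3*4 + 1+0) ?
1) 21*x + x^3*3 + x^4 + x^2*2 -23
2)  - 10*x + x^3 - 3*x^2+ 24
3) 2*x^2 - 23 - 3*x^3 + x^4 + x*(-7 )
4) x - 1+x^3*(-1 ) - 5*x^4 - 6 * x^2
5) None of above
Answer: 5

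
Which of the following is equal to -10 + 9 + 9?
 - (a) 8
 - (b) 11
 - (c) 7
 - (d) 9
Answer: a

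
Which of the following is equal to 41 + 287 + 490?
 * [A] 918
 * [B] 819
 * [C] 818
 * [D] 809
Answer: C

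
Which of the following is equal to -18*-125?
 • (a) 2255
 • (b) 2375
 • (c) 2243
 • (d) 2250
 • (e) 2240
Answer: d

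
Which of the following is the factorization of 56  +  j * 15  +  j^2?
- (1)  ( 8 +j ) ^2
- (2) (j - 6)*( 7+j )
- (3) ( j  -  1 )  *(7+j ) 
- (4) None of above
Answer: 4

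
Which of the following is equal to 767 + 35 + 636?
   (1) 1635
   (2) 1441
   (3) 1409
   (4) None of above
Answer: 4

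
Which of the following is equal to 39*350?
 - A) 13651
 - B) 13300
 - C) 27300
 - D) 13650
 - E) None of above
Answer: D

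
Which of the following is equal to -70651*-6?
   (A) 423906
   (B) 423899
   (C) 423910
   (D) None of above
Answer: A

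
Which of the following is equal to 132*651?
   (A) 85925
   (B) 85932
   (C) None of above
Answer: B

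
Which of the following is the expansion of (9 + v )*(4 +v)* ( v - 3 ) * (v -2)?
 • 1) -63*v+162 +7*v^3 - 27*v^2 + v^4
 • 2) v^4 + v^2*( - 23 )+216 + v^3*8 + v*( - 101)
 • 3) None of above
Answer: 3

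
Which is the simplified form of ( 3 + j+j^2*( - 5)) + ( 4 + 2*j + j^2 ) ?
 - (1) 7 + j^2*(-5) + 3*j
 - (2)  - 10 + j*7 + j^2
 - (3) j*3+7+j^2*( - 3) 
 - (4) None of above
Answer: 4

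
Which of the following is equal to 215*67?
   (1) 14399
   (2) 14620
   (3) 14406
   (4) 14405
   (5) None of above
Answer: 4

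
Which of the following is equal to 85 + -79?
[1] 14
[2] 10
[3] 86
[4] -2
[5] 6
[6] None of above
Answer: 5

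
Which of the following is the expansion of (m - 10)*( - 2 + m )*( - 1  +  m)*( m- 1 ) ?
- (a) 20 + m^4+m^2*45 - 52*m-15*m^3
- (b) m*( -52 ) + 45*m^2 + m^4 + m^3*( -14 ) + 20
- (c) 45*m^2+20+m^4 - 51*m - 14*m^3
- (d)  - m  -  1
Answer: b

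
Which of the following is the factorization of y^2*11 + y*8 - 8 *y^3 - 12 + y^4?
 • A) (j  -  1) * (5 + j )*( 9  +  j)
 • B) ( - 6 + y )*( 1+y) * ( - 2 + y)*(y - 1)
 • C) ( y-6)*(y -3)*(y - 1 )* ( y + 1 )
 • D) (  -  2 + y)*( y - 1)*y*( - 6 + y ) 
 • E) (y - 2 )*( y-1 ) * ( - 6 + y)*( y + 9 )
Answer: B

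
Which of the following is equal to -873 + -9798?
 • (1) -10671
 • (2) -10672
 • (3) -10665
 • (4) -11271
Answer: 1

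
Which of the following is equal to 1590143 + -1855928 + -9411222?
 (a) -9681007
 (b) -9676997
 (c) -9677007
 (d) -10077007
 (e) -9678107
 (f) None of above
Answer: c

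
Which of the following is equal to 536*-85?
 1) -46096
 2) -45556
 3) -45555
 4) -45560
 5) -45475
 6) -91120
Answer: 4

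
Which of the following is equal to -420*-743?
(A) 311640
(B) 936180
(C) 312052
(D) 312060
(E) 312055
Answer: D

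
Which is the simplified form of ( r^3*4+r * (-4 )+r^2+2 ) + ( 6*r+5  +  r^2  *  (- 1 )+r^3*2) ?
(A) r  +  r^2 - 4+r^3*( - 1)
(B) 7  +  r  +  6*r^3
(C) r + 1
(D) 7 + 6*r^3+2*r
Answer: D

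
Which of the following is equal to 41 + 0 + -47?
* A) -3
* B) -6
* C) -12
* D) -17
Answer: B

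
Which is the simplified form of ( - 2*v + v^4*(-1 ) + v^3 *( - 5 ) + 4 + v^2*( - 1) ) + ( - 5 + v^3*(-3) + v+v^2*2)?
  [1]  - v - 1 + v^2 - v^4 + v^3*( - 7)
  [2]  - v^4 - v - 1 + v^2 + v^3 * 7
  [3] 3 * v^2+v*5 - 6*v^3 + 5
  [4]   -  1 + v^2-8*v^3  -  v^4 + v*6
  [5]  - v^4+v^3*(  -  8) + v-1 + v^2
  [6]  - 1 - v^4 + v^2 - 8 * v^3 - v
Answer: 6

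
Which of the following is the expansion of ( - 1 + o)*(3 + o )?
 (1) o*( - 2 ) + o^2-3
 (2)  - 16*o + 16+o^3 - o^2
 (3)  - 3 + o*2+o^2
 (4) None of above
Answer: 3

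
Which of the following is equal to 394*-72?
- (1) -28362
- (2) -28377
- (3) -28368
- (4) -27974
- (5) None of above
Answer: 3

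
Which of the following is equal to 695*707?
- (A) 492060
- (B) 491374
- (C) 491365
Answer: C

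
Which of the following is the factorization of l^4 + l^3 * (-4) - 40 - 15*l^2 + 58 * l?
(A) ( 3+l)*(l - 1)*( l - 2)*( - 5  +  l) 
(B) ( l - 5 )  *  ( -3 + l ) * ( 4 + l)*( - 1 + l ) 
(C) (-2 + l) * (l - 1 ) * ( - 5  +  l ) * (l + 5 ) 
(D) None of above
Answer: D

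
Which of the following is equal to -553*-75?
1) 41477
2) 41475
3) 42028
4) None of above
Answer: 2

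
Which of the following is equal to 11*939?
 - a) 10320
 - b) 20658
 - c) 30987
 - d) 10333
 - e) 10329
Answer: e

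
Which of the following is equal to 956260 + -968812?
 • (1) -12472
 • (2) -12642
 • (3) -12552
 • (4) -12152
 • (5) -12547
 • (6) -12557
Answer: 3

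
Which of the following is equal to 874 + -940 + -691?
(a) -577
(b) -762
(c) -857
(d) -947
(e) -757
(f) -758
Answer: e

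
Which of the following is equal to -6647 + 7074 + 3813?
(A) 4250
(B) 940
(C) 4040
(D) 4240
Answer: D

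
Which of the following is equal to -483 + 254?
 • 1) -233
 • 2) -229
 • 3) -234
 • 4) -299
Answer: 2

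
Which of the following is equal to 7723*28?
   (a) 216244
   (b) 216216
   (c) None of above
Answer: a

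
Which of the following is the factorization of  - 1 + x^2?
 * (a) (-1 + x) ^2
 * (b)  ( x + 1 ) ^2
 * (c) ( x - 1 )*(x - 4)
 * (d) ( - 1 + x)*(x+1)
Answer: d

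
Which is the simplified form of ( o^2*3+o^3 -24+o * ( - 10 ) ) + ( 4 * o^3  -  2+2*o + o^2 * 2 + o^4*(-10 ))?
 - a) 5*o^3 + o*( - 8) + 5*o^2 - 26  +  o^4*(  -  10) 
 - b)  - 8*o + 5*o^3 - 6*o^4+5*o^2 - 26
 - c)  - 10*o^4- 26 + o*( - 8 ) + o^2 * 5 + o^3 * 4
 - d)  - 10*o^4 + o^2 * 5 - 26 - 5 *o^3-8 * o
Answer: a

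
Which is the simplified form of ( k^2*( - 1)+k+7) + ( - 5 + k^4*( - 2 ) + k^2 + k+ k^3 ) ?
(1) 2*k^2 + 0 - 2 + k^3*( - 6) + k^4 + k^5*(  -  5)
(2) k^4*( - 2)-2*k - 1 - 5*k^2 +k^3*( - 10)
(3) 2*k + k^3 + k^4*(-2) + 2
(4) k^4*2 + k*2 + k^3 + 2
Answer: 3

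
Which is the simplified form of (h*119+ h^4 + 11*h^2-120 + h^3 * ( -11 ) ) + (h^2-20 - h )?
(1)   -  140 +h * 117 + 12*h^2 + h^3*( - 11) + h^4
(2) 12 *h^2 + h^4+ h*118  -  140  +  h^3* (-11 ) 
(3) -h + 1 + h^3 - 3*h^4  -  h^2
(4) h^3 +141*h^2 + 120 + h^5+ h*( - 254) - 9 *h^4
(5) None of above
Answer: 2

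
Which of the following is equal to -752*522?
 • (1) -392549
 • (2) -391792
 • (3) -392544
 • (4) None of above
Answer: 3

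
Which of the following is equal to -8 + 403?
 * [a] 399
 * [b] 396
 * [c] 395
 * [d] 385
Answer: c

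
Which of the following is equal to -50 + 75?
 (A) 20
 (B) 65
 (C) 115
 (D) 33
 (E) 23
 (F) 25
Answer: F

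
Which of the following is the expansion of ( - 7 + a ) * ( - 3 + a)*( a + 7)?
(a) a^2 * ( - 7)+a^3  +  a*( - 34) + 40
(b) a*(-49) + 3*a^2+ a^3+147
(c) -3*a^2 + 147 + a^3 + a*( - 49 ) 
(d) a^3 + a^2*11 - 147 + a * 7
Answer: c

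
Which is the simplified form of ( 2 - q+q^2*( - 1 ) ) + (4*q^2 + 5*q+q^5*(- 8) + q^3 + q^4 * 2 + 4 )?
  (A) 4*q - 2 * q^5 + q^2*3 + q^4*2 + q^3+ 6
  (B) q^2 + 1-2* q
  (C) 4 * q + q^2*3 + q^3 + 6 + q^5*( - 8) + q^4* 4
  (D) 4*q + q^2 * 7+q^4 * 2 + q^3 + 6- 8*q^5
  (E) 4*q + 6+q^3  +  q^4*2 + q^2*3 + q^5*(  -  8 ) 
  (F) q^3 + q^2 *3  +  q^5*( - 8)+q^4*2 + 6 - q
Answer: E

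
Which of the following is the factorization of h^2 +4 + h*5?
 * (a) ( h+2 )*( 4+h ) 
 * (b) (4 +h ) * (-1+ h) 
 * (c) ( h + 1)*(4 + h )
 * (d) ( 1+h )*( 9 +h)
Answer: c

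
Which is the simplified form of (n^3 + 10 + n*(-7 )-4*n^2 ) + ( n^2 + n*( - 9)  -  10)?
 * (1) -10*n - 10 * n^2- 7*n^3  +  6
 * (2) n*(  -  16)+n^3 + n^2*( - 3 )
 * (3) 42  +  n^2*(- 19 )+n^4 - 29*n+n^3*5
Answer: 2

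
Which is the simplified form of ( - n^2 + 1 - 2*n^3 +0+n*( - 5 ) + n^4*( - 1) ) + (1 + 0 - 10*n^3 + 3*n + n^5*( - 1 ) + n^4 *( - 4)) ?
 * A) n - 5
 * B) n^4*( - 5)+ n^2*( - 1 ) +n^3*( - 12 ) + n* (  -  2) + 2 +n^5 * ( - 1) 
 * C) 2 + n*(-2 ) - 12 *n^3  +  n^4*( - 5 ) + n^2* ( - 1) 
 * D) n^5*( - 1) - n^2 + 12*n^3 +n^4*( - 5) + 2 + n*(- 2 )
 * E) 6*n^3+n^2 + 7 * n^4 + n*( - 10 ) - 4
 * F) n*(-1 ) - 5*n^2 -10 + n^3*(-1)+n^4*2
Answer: B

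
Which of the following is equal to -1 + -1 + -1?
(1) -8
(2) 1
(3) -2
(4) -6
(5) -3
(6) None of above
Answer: 5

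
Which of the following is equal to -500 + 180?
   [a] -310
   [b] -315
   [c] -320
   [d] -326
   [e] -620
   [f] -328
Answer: c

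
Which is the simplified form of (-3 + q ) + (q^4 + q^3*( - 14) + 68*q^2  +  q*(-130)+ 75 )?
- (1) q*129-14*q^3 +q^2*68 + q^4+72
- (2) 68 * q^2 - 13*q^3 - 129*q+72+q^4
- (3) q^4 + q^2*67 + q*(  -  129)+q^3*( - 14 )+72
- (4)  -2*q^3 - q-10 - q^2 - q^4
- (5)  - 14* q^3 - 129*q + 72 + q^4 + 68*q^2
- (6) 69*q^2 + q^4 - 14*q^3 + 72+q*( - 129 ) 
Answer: 5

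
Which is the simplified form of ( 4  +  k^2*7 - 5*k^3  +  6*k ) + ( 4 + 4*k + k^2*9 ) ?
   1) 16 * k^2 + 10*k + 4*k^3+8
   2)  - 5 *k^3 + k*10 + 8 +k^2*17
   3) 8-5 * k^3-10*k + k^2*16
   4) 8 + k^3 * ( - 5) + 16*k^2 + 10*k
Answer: 4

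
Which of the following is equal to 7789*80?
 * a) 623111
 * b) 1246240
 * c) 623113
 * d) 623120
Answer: d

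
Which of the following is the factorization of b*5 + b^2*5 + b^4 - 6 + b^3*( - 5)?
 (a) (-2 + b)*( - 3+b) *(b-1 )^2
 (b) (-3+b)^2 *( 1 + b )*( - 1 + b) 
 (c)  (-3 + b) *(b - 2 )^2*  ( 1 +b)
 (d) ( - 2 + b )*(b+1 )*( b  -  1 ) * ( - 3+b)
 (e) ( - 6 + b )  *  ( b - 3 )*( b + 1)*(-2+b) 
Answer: d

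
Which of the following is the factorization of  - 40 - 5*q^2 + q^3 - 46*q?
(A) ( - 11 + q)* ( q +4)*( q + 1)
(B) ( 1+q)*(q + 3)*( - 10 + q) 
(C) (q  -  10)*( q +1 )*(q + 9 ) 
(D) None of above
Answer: D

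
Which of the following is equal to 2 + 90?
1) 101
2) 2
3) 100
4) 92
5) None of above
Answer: 4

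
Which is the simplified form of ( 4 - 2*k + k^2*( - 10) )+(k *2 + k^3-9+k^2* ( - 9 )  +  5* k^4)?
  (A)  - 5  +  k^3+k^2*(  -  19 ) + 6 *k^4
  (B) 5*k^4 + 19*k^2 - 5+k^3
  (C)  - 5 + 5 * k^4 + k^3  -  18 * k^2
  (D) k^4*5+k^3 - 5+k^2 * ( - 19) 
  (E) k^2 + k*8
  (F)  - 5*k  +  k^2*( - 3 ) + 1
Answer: D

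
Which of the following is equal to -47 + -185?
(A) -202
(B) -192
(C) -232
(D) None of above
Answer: C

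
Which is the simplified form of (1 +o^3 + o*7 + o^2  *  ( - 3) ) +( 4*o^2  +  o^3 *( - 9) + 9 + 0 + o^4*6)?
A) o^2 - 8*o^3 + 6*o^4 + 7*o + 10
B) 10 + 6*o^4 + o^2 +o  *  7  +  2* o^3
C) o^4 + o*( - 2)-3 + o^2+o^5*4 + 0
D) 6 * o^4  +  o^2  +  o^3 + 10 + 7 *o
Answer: A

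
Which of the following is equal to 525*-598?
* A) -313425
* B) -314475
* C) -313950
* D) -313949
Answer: C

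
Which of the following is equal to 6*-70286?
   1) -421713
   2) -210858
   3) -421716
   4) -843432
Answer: 3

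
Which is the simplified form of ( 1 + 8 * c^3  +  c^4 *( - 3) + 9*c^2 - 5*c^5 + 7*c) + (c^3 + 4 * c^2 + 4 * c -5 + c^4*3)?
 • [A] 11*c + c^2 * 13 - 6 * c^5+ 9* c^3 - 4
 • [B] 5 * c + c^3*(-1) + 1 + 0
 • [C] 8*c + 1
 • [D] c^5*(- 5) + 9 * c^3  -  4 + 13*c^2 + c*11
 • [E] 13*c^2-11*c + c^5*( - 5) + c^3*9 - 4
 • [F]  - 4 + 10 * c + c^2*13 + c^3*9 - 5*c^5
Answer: D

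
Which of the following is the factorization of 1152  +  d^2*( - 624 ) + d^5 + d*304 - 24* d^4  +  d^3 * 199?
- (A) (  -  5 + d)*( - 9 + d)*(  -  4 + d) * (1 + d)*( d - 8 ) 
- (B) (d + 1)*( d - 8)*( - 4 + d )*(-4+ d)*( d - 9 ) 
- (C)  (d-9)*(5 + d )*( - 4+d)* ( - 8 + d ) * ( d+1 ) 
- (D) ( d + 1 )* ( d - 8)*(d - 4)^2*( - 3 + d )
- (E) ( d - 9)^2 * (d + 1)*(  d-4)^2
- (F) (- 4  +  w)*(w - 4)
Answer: B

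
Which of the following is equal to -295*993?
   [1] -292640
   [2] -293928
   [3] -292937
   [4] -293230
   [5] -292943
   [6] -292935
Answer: 6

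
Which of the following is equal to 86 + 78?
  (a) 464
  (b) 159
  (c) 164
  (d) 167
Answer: c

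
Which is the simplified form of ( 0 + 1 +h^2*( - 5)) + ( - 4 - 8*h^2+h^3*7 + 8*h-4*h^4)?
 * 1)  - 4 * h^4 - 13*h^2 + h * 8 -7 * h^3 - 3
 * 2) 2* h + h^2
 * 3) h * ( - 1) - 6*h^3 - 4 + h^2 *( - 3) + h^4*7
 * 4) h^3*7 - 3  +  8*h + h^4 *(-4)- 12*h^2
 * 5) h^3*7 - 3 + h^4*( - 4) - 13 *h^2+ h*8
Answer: 5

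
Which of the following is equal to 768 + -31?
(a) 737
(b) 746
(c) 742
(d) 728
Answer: a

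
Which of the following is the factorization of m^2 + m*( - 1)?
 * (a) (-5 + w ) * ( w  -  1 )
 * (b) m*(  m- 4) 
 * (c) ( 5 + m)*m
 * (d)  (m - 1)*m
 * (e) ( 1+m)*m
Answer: d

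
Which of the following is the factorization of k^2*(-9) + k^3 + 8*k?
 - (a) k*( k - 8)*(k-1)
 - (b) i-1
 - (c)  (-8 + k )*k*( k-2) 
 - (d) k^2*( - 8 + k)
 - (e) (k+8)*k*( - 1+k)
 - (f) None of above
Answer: a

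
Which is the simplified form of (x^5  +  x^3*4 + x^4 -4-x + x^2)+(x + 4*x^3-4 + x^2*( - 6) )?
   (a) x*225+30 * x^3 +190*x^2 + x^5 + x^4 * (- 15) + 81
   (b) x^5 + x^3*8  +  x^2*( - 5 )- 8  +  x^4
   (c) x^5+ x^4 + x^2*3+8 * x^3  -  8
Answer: b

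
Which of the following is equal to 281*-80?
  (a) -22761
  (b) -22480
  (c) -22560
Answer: b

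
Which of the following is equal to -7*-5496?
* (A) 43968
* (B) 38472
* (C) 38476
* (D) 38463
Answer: B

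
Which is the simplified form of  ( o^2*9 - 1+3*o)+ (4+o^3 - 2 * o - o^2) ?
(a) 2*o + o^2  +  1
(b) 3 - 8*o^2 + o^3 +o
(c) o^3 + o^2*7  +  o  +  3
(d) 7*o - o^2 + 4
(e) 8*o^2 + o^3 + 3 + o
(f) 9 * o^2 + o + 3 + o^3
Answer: e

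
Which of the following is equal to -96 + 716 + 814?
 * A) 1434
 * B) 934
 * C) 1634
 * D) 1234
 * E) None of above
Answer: A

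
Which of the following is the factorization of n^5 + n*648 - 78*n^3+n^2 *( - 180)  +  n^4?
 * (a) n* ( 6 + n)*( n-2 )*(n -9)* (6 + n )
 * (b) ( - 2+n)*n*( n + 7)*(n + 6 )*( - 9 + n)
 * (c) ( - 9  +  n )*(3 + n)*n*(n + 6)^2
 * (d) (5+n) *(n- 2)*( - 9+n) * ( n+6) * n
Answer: a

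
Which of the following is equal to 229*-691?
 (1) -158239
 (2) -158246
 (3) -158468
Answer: 1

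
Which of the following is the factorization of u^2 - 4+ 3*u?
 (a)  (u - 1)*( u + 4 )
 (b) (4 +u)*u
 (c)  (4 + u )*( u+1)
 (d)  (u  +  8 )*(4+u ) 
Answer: a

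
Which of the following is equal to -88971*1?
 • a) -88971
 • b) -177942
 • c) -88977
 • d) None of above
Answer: a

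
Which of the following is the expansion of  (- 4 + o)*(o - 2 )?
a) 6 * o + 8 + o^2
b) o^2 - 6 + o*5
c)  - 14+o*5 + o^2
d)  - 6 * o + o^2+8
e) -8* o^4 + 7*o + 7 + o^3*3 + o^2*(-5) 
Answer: d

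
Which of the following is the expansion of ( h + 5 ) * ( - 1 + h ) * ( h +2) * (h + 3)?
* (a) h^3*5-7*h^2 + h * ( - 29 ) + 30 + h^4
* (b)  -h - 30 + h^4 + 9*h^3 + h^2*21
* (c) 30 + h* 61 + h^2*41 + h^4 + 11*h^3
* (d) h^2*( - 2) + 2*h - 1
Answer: b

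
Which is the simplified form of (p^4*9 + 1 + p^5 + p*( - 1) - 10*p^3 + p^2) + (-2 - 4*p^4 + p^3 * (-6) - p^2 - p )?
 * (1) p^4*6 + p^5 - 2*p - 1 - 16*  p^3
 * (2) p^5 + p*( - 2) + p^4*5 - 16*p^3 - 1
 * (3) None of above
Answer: 2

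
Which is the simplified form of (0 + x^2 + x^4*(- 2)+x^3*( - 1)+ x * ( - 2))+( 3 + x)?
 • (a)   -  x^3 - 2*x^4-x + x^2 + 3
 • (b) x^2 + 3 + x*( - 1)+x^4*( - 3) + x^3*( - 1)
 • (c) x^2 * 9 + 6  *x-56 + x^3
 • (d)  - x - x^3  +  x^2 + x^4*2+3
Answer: a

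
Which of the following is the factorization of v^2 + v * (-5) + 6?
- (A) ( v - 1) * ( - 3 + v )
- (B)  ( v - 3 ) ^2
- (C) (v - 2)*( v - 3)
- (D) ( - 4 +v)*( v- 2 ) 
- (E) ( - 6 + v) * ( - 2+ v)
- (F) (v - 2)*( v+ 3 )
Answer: C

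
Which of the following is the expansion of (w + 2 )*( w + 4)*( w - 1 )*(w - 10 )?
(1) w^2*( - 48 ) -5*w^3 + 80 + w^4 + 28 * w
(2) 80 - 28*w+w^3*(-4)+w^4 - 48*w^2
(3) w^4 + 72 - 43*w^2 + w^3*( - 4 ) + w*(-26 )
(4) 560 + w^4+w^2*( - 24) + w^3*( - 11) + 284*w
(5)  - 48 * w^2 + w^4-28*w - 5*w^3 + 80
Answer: 5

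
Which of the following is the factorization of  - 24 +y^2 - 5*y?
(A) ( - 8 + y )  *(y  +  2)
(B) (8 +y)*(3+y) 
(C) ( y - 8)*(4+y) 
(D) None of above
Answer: D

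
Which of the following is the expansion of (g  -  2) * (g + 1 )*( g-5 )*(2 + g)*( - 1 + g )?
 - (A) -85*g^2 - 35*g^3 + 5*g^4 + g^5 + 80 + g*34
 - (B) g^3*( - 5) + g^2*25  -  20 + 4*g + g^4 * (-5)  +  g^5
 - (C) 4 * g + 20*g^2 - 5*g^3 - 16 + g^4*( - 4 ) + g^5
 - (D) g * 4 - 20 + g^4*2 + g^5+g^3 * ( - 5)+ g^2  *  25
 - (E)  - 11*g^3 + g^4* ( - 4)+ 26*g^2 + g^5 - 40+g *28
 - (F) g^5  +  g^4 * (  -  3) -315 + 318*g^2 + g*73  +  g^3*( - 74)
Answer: B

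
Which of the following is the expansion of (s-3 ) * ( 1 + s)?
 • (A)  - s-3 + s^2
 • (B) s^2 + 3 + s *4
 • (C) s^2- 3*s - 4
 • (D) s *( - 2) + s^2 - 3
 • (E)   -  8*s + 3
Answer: D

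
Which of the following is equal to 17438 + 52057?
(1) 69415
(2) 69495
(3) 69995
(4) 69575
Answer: 2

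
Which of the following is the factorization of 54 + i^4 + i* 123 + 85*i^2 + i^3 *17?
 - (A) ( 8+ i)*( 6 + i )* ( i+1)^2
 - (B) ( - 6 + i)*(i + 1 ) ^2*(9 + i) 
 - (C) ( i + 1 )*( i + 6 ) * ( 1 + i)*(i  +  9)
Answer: C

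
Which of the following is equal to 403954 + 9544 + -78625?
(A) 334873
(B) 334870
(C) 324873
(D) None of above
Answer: A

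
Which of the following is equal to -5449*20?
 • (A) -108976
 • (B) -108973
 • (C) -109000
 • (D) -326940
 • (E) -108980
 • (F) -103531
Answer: E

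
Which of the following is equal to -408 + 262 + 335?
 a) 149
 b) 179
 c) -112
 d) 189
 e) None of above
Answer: d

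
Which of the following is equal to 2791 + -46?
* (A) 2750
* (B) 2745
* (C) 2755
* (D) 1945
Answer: B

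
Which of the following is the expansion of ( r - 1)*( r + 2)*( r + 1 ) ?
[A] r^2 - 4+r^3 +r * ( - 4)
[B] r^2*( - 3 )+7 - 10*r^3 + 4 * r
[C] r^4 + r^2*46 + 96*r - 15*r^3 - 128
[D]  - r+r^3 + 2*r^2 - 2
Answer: D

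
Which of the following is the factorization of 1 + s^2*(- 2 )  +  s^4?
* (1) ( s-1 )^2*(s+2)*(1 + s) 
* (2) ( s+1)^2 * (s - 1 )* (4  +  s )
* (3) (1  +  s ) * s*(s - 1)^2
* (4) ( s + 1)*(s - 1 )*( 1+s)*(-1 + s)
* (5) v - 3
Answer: 4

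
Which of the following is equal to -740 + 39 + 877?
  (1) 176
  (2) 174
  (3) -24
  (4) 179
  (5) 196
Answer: 1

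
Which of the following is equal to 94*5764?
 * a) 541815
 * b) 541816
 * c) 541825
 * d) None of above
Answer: b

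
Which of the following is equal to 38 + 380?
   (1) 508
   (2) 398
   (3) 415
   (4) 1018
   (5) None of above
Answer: 5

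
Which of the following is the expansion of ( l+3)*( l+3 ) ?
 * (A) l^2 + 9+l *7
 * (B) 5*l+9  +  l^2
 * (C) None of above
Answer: C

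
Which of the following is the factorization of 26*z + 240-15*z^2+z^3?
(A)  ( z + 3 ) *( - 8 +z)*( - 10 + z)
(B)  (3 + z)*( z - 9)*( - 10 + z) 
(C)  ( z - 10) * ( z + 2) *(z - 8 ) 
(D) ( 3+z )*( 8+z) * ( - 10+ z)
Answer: A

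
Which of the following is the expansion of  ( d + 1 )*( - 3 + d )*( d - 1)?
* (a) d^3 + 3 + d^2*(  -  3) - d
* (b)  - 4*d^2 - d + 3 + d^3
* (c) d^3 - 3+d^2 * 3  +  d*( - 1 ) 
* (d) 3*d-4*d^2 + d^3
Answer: a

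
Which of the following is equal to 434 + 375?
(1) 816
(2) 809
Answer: 2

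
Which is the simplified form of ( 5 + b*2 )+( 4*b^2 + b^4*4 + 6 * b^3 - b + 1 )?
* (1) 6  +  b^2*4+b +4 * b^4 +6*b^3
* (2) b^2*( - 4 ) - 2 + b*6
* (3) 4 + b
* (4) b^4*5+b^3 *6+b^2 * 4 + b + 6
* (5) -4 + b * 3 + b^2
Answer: 1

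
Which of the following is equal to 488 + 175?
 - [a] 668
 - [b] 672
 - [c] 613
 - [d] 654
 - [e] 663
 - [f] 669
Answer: e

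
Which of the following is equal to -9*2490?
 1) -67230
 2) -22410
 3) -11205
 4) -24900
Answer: 2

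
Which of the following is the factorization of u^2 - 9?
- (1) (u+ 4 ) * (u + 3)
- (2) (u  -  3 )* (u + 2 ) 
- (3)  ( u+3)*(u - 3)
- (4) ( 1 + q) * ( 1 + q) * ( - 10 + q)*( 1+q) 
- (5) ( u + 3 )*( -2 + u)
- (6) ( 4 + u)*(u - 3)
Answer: 3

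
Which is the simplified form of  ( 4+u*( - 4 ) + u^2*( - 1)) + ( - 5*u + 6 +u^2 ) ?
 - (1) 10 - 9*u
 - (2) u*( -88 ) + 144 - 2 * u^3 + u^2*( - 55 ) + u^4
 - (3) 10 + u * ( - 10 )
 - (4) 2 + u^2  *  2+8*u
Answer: 1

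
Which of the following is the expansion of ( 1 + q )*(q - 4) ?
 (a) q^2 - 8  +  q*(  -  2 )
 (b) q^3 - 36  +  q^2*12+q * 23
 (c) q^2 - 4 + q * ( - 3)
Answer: c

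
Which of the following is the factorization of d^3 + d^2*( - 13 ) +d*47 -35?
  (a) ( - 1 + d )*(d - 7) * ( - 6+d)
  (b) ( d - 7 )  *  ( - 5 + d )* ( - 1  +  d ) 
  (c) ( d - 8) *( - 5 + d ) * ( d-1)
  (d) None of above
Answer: b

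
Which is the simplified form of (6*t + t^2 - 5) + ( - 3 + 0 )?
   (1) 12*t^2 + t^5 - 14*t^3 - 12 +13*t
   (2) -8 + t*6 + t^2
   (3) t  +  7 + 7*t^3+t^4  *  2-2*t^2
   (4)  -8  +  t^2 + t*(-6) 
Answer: 2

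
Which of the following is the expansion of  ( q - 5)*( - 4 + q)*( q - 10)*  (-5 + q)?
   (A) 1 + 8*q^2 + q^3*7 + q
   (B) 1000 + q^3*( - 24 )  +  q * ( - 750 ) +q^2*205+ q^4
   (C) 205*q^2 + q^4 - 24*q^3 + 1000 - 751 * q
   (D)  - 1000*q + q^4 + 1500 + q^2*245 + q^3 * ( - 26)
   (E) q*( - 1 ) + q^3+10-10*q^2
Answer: B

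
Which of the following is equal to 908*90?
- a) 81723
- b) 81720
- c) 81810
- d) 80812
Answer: b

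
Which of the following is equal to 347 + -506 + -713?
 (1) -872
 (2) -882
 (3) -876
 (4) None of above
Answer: 1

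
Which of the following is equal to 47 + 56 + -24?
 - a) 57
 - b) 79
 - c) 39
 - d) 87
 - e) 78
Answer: b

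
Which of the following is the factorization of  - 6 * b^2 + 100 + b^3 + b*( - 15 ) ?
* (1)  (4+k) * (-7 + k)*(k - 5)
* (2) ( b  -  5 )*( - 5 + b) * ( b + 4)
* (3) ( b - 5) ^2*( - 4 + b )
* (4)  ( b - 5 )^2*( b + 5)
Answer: 2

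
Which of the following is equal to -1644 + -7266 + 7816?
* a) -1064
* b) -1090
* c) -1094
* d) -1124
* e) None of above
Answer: c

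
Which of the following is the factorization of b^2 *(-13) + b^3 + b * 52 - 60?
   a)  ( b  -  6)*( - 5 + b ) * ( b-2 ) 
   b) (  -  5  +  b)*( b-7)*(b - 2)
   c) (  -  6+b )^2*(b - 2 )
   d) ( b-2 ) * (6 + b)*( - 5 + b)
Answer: a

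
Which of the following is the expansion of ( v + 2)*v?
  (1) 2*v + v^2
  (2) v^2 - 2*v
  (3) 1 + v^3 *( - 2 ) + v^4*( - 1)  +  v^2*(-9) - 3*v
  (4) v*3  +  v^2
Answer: 1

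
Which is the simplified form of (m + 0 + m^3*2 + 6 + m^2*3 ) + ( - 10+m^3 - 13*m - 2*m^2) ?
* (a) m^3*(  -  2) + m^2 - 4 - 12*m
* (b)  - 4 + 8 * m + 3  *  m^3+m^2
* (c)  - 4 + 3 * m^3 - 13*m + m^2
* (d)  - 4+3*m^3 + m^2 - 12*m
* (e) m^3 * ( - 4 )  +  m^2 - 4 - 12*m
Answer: d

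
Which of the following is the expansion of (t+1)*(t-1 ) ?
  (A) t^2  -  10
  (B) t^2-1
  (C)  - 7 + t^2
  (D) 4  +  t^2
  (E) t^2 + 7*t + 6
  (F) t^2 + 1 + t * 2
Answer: B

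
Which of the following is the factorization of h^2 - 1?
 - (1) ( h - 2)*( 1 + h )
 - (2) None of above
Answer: 2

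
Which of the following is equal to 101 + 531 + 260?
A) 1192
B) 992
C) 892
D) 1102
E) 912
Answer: C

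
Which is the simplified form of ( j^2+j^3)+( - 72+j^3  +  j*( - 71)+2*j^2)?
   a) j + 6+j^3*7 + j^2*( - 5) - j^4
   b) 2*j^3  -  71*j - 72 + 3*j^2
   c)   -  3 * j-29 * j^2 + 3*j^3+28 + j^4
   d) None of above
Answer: b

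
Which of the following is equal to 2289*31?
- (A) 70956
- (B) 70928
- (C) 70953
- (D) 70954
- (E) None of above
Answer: E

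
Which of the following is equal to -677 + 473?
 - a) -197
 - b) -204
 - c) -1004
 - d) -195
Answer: b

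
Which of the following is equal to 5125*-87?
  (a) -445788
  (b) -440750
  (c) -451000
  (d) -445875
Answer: d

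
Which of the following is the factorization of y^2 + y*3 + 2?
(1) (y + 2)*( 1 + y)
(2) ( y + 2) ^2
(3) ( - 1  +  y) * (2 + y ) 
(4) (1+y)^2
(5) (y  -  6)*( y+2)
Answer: 1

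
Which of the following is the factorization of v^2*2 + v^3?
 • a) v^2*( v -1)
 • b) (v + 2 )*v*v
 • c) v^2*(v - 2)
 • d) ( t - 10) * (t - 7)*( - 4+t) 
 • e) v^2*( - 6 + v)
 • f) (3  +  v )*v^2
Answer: b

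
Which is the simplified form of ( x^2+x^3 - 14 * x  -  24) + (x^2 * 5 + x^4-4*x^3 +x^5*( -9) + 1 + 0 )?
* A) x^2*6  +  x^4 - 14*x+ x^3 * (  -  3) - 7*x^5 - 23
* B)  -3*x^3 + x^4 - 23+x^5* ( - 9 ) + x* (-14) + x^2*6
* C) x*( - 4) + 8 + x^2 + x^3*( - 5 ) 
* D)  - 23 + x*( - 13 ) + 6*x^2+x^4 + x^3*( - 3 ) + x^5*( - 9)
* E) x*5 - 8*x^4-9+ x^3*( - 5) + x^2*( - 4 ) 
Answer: B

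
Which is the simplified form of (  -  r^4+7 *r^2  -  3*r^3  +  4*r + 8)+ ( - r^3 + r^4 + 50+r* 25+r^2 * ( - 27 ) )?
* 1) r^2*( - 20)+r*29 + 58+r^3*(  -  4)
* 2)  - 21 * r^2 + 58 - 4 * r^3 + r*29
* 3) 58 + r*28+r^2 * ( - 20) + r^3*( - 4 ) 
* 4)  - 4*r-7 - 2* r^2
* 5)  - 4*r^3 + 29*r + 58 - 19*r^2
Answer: 1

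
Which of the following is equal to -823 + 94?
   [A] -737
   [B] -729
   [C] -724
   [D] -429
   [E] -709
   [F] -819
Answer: B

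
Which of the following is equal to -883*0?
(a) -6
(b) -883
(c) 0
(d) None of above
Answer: c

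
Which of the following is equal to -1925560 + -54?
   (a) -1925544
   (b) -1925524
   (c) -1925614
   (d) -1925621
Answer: c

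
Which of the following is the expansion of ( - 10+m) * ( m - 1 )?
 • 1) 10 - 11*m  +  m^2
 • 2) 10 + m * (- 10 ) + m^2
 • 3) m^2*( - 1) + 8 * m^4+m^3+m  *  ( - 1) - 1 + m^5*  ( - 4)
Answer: 1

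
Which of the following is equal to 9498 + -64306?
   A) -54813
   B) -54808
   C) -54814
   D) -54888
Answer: B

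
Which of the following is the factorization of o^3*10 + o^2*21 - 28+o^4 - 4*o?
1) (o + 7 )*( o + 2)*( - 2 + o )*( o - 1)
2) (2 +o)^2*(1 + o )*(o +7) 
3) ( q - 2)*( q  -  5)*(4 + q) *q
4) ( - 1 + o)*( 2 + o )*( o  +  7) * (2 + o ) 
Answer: 4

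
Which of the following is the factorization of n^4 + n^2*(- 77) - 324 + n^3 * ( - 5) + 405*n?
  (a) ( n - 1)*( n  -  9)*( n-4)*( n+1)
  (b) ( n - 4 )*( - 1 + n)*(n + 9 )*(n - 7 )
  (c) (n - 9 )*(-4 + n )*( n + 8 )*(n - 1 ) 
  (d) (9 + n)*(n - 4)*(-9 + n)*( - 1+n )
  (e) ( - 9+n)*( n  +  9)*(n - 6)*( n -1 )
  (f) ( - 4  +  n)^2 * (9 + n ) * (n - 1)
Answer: d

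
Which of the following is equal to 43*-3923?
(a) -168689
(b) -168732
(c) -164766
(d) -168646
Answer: a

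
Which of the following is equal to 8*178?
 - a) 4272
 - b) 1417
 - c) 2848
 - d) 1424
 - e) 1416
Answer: d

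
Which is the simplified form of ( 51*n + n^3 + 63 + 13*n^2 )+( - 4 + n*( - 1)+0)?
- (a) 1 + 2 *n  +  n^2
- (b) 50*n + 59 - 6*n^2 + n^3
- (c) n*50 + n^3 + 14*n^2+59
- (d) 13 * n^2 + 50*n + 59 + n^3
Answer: d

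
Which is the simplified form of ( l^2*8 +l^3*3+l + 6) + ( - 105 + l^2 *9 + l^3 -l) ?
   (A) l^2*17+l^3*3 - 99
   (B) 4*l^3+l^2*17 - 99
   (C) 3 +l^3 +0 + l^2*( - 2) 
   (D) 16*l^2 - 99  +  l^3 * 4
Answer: B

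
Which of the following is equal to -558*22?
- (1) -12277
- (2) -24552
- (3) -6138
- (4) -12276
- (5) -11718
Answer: 4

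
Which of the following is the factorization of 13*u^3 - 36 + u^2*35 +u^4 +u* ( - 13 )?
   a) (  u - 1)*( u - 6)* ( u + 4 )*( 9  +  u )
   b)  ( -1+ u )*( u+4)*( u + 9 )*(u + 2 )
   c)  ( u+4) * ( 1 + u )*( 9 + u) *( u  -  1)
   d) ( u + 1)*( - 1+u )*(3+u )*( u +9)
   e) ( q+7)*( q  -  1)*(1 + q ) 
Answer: c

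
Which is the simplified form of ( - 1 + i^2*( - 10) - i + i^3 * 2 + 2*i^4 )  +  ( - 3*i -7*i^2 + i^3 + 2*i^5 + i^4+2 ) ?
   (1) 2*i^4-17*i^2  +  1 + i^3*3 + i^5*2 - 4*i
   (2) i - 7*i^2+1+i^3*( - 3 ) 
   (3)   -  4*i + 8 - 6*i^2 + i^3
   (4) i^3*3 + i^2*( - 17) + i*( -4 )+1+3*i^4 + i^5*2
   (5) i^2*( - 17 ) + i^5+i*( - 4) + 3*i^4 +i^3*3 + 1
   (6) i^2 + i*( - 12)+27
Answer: 4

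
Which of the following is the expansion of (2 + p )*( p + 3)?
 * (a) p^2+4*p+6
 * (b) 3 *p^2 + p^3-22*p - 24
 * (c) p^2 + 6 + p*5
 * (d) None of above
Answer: c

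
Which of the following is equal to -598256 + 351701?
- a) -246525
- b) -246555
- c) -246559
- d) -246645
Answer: b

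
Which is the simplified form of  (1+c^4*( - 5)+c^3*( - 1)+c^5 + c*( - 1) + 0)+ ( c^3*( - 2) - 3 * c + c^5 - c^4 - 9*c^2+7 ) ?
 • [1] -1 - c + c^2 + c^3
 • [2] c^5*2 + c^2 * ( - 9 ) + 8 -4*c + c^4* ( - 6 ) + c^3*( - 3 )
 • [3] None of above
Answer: 2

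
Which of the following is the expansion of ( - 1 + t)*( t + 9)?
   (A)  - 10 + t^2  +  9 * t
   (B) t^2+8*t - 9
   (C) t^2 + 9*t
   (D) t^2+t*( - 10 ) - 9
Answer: B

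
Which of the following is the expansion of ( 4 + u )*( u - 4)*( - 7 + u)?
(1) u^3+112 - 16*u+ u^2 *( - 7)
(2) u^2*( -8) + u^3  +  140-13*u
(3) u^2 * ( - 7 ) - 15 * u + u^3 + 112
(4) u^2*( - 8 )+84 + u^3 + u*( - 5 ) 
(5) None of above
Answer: 1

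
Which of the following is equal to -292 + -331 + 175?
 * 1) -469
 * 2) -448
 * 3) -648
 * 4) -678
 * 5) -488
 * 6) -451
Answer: 2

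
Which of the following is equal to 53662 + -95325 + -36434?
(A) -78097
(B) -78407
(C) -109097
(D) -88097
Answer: A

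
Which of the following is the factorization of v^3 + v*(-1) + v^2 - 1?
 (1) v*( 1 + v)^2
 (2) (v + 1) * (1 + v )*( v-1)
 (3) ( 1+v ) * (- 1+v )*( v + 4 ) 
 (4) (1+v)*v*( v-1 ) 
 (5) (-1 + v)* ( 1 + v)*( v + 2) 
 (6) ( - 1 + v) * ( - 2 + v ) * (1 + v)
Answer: 2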